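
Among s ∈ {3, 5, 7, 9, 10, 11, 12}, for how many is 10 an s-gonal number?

2

s = 3: P(3, 4) = 10. ✓
s = 5: P(5, 2) = 5 and P(5, 3) = 12; 10 is not s-gonal.
s = 7: P(7, 2) = 7 and P(7, 3) = 18; 10 is not s-gonal.
s = 9: P(9, 2) = 9 and P(9, 3) = 24; 10 is not s-gonal.
s = 10: P(10, 2) = 10. ✓
s = 11: P(11, 1) = 1 and P(11, 2) = 11; 10 is not s-gonal.
s = 12: P(12, 1) = 1 and P(12, 2) = 12; 10 is not s-gonal.
Hits: s ∈ {3, 10} → 2.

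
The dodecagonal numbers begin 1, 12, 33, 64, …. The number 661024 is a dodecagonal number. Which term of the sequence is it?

Set n(5n−4) = 661024, giving 5n² − 4n − 661024 = 0.
The discriminant is 16 + 20·661024 = 13220496, and √13220496 = 3636.
So n = (4 + 3636) / 10 = 3640/10 = 364.

364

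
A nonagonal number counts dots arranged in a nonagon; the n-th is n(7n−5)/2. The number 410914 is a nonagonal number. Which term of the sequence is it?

343

Set n(7n−5)/2 = 410914, giving 7n² − 5n − 821828 = 0.
The discriminant is 25 + 56·410914 = 23011209, and √23011209 = 4797.
So n = (5 + 4797) / 14 = 4802/14 = 343.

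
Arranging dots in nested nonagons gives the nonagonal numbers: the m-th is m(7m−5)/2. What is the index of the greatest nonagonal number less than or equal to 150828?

Solve n(7n−5)/2 ≤ 150828 for integer n.
n = 207 gives 149454 ≤ 150828, while n = 208 gives 150904 > 150828; so the answer is index 207.

207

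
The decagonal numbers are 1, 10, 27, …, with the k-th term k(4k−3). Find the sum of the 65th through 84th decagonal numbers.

442210

Σ i(4i−3) = 4Σi² − 3Σi over i = 65..84.
Σi = 3570 − 2080 = 1490 and Σi² = 201110 − 89440 = 111670.
4·111670 − 3·1490 = 442210.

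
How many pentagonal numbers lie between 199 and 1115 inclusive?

16

The n-th pentagonal number is n(3n−1)/2.
Smallest index with value ≥ 199: n = 12 (giving 210).
Largest index with value ≤ 1115: n = 27 (giving 1080).
Indices 12 through 27: 16 terms.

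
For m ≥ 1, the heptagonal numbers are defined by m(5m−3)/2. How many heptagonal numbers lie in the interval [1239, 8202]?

35

The n-th heptagonal number is n(5n−3)/2.
Smallest index with value ≥ 1239: n = 23 (giving 1288).
Largest index with value ≤ 8202: n = 57 (giving 8037).
Indices 23 through 57: 35 terms.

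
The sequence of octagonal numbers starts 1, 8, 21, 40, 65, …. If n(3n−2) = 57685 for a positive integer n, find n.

139

Set n(3n−2) = 57685, giving 3n² − 2n − 57685 = 0.
So n = (2 + 832) / 6 = 834/6 = 139.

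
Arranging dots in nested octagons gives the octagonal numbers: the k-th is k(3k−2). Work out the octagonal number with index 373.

The 373rd octagonal number is n(3n−2) with n = 373.
373·(3·373 − 2) = 373·1117 = 416641.

416641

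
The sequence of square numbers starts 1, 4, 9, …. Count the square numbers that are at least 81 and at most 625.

17

The n-th square number is n².
Smallest index with value ≥ 81: n = 9 (giving 81).
Largest index with value ≤ 625: n = 25 (giving 625).
Indices 9 through 25: 17 terms.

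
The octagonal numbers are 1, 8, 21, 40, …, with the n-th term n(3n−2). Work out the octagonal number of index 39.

The 39th octagonal number is n(3n−2) with n = 39.
39·(3·39 − 2) = 39·115 = 4485.

4485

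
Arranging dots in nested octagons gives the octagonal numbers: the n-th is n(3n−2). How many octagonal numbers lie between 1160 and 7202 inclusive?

The n-th octagonal number is n(3n−2).
Smallest index with value ≥ 1160: n = 20 (giving 1160).
Largest index with value ≤ 7202: n = 49 (giving 7105).
Indices 20 through 49: 30 terms.

30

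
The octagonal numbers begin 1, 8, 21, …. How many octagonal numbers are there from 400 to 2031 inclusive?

The n-th octagonal number is n(3n−2).
Smallest index with value ≥ 400: n = 12 (giving 408).
Largest index with value ≤ 2031: n = 26 (giving 1976).
Indices 12 through 26: 15 terms.

15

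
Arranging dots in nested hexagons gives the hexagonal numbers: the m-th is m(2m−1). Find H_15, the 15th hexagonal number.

15·(2·15 − 1) = 15·29 = 435.

435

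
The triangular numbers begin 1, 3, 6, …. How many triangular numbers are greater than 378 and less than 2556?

43

The n-th triangular number is n(n+1)/2.
Smallest index with value > 378: n = 28 (giving 406).
Largest index with value < 2556: n = 70 (giving 2485).
Indices 28 through 70: 43 terms.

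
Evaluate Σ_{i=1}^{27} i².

Σ_{i=1}^{27} i² = 27·28·55/6 = 6930.

6930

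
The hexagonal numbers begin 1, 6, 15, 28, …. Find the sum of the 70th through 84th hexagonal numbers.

177275

Σ i(2i−1) = 2Σi² − Σi over i = 70..84.
Σi = 3570 − 2415 = 1155 and Σi² = 201110 − 111895 = 89215.
2·89215 − 1·1155 = 177275.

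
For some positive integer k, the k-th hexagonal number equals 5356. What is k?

52

Set n(2n−1) = 5356, giving 2n² − n − 5356 = 0.
The discriminant is 1 + 8·5356 = 42849, and √42849 = 207.
So n = (1 + 207) / 4 = 208/4 = 52.
Check: 52·(2·52 − 1) = 5356. ✓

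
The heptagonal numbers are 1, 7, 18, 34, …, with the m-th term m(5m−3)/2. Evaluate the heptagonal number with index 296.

The 296th heptagonal number is n(5n−3)/2 with n = 296.
296·(5·296 − 3)/2 = 296·1477/2 = 218596.

218596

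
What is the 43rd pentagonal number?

The 43rd pentagonal number is n(3n−1)/2 with n = 43.
43·(3·43 − 1)/2 = 43·128/2 = 43·64 = 2752.

2752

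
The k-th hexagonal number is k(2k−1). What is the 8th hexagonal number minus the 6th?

54

8·(2·8 − 1) = 120 and 6·(2·6 − 1) = 66.
Difference: 120 − 66 = 54.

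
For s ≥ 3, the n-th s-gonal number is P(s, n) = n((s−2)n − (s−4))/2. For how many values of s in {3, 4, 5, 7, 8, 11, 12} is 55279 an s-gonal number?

s = 3: P(3, 332) = 55278 and P(3, 333) = 55611; 55279 is not s-gonal.
s = 4: P(4, 235) = 55225 and P(4, 236) = 55696; 55279 is not s-gonal.
s = 5: P(5, 192) = 55200 and P(5, 193) = 55777; 55279 is not s-gonal.
s = 7: P(7, 149) = 55279. ✓
s = 8: P(8, 136) = 55216 and P(8, 137) = 56033; 55279 is not s-gonal.
s = 11: P(11, 111) = 55056 and P(11, 112) = 56056; 55279 is not s-gonal.
s = 12: P(12, 105) = 54705 and P(12, 106) = 55756; 55279 is not s-gonal.
Hits: s ∈ {7} → 1.

1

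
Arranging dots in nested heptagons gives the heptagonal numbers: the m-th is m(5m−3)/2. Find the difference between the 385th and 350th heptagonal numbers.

385·(5·385 − 3)/2 = 369985 and 350·(5·350 − 3)/2 = 305725.
Difference: 369985 − 305725 = 64260.

64260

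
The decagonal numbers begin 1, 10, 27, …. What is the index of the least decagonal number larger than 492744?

Solve n(4n−3) > 492744 for integer n.
The largest n with value ≤ 492744 is 351 (since 491751 ≤ 492744 < 494560), so the first above is n = 352, value 494560.

352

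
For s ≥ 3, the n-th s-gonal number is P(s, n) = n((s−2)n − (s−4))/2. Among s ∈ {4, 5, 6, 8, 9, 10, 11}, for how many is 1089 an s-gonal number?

2

s = 4: P(4, 33) = 1089. ✓
s = 5: P(5, 27) = 1080 and P(5, 28) = 1162; 1089 is not s-gonal.
s = 6: P(6, 23) = 1035 and P(6, 24) = 1128; 1089 is not s-gonal.
s = 8: P(8, 19) = 1045 and P(8, 20) = 1160; 1089 is not s-gonal.
s = 9: P(9, 18) = 1089. ✓
s = 10: P(10, 16) = 976 and P(10, 17) = 1105; 1089 is not s-gonal.
s = 11: P(11, 15) = 960 and P(11, 16) = 1096; 1089 is not s-gonal.
Hits: s ∈ {4, 9} → 2.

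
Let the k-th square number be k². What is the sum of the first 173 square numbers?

Σ_{i=1}^{173} i² = 173·174·347/6 = 1740899.

1740899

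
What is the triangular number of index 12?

The 12th triangular number is n(n+1)/2 with n = 12.
12·13/2 = 156/2 = 78.

78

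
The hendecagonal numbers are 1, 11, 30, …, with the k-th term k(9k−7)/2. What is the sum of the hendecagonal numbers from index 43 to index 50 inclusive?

76728

Σ i(9i−7)/2 = (9Σi² − 7Σi) / 2 over i = 43..50.
Σi = 1275 − 903 = 372 and Σi² = 42925 − 25585 = 17340.
(9·17340 − 7·372) / 2 = 153456/2 = 76728.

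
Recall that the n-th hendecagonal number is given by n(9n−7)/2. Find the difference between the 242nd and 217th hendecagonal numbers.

242·(9·242 − 7)/2 = 262691 and 217·(9·217 − 7)/2 = 211141.
Difference: 262691 − 211141 = 51550.

51550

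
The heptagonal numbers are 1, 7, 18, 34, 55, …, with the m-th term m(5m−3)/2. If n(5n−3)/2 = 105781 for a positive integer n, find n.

Set n(5n−3)/2 = 105781, giving 5n² − 3n − 211562 = 0.
The discriminant is 9 + 40·105781 = 4231249, and √4231249 = 2057.
So n = (3 + 2057) / 10 = 2060/10 = 206.

206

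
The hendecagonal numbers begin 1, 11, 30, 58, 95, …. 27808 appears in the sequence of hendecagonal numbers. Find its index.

Set n(9n−7)/2 = 27808, giving 9n² − 7n − 55616 = 0.
The discriminant is 49 + 72·27808 = 2002225, and √2002225 = 1415.
So n = (7 + 1415) / 18 = 1422/18 = 79.

79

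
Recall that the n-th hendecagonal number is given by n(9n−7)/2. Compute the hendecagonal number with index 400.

718600

400·(9·400 − 7)/2 = 400·3593/2 = 718600.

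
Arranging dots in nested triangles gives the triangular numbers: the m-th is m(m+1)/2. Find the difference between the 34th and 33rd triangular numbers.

Consecutive triangular numbers differ by n: T_{34} − T_{33} = 34.

34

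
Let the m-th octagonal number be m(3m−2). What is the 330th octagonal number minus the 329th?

Consecutive octagonal numbers differ by 6n − 5: here 6·330 − 5 = 1975.

1975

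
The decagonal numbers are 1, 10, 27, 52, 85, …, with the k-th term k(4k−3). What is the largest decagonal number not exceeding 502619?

500202

Solve n(4n−3) ≤ 502619 for integer n.
n = 354 gives 500202 ≤ 502619, while n = 355 gives 503035 > 502619; so the answer is 500202.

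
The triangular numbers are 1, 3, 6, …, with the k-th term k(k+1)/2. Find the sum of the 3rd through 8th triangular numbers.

116

Σ i(i+1)/2 = (Σi² + Σi) / 2 over i = 3..8.
Σi = 36 − 3 = 33 and Σi² = 204 − 5 = 199.
(1·199 + 1·33) / 2 = 232/2 = 116.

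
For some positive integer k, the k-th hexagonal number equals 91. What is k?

Set n(2n−1) = 91, giving 2n² − n − 91 = 0.
The discriminant is 1 + 8·91 = 729, and √729 = 27.
So n = (1 + 27) / 4 = 28/4 = 7.

7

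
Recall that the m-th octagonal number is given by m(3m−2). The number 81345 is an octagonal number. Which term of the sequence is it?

Set n(3n−2) = 81345, giving 3n² − 2n − 81345 = 0.
The discriminant is 4 + 12·81345 = 976144, and √976144 = 988.
So n = (2 + 988) / 6 = 990/6 = 165.
Check: 165·(3·165 − 2) = 81345. ✓

165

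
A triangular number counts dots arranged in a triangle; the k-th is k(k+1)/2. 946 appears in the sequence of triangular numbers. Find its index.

43

Set n(n+1)/2 = 946, giving n² + n − 1892 = 0.
The discriminant is 1 + 8·946 = 7569, and √7569 = 87.
So n = (-1 + 87) / 2 = 86/2 = 43.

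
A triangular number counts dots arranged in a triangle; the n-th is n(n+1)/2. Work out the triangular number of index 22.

The 22nd triangular number is n(n+1)/2 with n = 22.
22·23/2 = 506/2 = 253.

253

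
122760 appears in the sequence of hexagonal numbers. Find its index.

248

Set n(2n−1) = 122760, giving 2n² − n − 122760 = 0.
The discriminant is 1 + 8·122760 = 982081, and √982081 = 991.
So n = (1 + 991) / 4 = 992/4 = 248.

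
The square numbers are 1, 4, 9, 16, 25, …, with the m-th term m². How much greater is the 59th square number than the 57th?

59² = 3481 and 57² = 3249.
Difference: 3481 − 3249 = 232.

232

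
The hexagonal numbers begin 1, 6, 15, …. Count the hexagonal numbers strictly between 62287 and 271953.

192

The n-th hexagonal number is n(2n−1).
Smallest index with value > 62287: n = 177 (giving 62481).
Largest index with value < 271953: n = 368 (giving 270480).
Indices 177 through 368: 192 terms.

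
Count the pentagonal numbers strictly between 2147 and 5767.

24

The n-th pentagonal number is n(3n−1)/2.
Smallest index with value > 2147: n = 39 (giving 2262).
Largest index with value < 5767: n = 62 (giving 5735).
Indices 39 through 62: 24 terms.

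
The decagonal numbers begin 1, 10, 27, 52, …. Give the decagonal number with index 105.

43785

The 105th decagonal number is n(4n−3) with n = 105.
105·(4·105 − 3) = 105·417 = 43785.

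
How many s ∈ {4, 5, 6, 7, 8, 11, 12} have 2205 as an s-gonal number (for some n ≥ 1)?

1

s = 4: P(4, 46) = 2116 and P(4, 47) = 2209; 2205 is not s-gonal.
s = 5: P(5, 38) = 2147 and P(5, 39) = 2262; 2205 is not s-gonal.
s = 6: P(6, 33) = 2145 and P(6, 34) = 2278; 2205 is not s-gonal.
s = 7: P(7, 30) = 2205. ✓
s = 8: P(8, 27) = 2133 and P(8, 28) = 2296; 2205 is not s-gonal.
s = 11: P(11, 22) = 2101 and P(11, 23) = 2300; 2205 is not s-gonal.
s = 12: P(12, 21) = 2121 and P(12, 22) = 2332; 2205 is not s-gonal.
Hits: s ∈ {7} → 1.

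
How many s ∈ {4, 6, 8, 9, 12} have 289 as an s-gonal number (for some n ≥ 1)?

s = 4: P(4, 17) = 289. ✓
s = 6: P(6, 12) = 276 and P(6, 13) = 325; 289 is not s-gonal.
s = 8: P(8, 10) = 280 and P(8, 11) = 341; 289 is not s-gonal.
s = 9: P(9, 9) = 261 and P(9, 10) = 325; 289 is not s-gonal.
s = 12: P(12, 8) = 288 and P(12, 9) = 369; 289 is not s-gonal.
Hits: s ∈ {4} → 1.

1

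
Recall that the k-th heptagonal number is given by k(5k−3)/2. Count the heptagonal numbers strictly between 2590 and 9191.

28

The n-th heptagonal number is n(5n−3)/2.
Smallest index with value > 2590: n = 33 (giving 2673).
Largest index with value < 9191: n = 60 (giving 8910).
Indices 33 through 60: 28 terms.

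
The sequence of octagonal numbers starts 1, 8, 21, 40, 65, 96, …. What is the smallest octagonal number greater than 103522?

Solve n(3n−2) > 103522 for integer n.
The largest n with value ≤ 103522 is 186 (since 103416 ≤ 103522 < 104533), so the first above is n = 187, value 104533.

104533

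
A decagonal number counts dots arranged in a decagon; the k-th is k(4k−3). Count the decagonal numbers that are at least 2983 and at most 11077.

26

The n-th decagonal number is n(4n−3).
Smallest index with value ≥ 2983: n = 28 (giving 3052).
Largest index with value ≤ 11077: n = 53 (giving 11077).
Indices 28 through 53: 26 terms.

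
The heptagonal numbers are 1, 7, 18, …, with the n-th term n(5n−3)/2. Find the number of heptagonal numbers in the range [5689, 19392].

40

The n-th heptagonal number is n(5n−3)/2.
Smallest index with value ≥ 5689: n = 49 (giving 5929).
Largest index with value ≤ 19392: n = 88 (giving 19228).
Indices 49 through 88: 40 terms.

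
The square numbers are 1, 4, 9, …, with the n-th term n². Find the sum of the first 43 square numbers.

Σ_{i=1}^{43} i² = 43·44·87/6 = 27434.

27434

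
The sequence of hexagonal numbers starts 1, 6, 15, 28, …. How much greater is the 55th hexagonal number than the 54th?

217

Consecutive hexagonal numbers differ by 4n − 3: here 4·55 − 3 = 217.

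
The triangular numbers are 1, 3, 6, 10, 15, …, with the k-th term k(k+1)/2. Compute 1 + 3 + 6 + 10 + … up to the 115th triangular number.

260130

Σ i(i+1)/2 = (Σi² + Σi) / 2 over i = 1..115.
Σi = 6670 and Σi² = 513590.
(1·513590 + 1·6670) / 2 = 520260/2 = 260130.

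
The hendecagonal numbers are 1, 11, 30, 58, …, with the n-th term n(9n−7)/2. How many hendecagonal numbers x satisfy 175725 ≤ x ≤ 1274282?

The n-th hendecagonal number is n(9n−7)/2.
Smallest index with value ≥ 175725: n = 198 (giving 175725).
Largest index with value ≤ 1274282: n = 532 (giving 1271746).
Indices 198 through 532: 335 terms.

335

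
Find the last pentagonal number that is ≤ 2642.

2625

Solve n(3n−1)/2 ≤ 2642 for integer n.
n = 42 gives 2625 ≤ 2642, while n = 43 gives 2752 > 2642; so the answer is 2625.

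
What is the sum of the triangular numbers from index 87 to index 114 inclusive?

143724

Σ i(i+1)/2 = (Σi² + Σi) / 2 over i = 87..114.
Σi = 6555 − 3741 = 2814 and Σi² = 500365 − 215731 = 284634.
(1·284634 + 1·2814) / 2 = 287448/2 = 143724.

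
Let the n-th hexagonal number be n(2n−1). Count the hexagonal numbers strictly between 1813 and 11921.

The n-th hexagonal number is n(2n−1).
Smallest index with value > 1813: n = 31 (giving 1891).
Largest index with value < 11921: n = 77 (giving 11781).
Indices 31 through 77: 47 terms.

47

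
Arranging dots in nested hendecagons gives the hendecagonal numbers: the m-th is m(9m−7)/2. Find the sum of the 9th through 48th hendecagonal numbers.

Σ i(9i−7)/2 = (9Σi² − 7Σi) / 2 over i = 9..48.
Σi = 1176 − 36 = 1140 and Σi² = 38024 − 204 = 37820.
(9·37820 − 7·1140) / 2 = 332400/2 = 166200.

166200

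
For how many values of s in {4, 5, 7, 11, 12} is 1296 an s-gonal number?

1

s = 4: P(4, 36) = 1296. ✓
s = 5: P(5, 29) = 1247 and P(5, 30) = 1335; 1296 is not s-gonal.
s = 7: P(7, 23) = 1288 and P(7, 24) = 1404; 1296 is not s-gonal.
s = 11: P(11, 17) = 1241 and P(11, 18) = 1395; 1296 is not s-gonal.
s = 12: P(12, 16) = 1216 and P(12, 17) = 1377; 1296 is not s-gonal.
Hits: s ∈ {4} → 1.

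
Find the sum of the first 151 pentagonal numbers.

Σ i(3i−1)/2 = (3Σi² − Σi) / 2 over i = 1..151.
Σi = 11476 and Σi² = 1159076.
(3·1159076 − 1·11476) / 2 = 3465752/2 = 1732876.

1732876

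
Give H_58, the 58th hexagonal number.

6670

The 58th hexagonal number is n(2n−1) with n = 58.
58·(2·58 − 1) = 58·115 = 6670.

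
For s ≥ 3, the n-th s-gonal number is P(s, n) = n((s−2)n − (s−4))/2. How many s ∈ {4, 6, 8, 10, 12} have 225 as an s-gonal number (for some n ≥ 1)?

s = 4: P(4, 15) = 225. ✓
s = 6: P(6, 10) = 190 and P(6, 11) = 231; 225 is not s-gonal.
s = 8: P(8, 9) = 225. ✓
s = 10: P(10, 7) = 175 and P(10, 8) = 232; 225 is not s-gonal.
s = 12: P(12, 7) = 217 and P(12, 8) = 288; 225 is not s-gonal.
Hits: s ∈ {4, 8} → 2.

2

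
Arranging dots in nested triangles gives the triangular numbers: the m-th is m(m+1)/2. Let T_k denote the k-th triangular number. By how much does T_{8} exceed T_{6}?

15

8·9/2 = 36 and 6·7/2 = 21.
Difference: 36 − 21 = 15.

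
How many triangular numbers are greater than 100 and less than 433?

15

The n-th triangular number is n(n+1)/2.
Smallest index with value > 100: n = 14 (giving 105).
Largest index with value < 433: n = 28 (giving 406).
Indices 14 through 28: 15 terms.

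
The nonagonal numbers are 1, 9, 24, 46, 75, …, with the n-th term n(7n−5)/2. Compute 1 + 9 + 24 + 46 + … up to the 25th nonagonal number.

18525

Σ i(7i−5)/2 = (7Σi² − 5Σi) / 2 over i = 1..25.
Σi = 325 and Σi² = 5525.
(7·5525 − 5·325) / 2 = 37050/2 = 18525.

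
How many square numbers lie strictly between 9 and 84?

6

The n-th square number is n².
Smallest index with value > 9: n = 4 (giving 16).
Largest index with value < 84: n = 9 (giving 81).
Indices 4 through 9: 6 terms.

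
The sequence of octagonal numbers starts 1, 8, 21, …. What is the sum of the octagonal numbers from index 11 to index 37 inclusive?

50274

Σ i(3i−2) = 3Σi² − 2Σi over i = 11..37.
Σi = 703 − 55 = 648 and Σi² = 17575 − 385 = 17190.
3·17190 − 2·648 = 50274.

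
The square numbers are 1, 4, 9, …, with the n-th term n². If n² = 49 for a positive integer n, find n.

We need n² = 49, so n = √49 = 7.

7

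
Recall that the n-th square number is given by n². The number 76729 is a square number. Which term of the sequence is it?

277

We need n² = 76729, so n = √76729 = 277.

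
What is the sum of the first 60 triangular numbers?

Σ i(i+1)/2 = (Σi² + Σi) / 2 over i = 1..60.
Σi = 1830 and Σi² = 73810.
(1·73810 + 1·1830) / 2 = 75640/2 = 37820.

37820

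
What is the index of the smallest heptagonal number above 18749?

87

Solve n(5n−3)/2 > 18749 for integer n.
The largest n with value ≤ 18749 is 86 (since 18361 ≤ 18749 < 18792), so the first above is n = 87, value 18792.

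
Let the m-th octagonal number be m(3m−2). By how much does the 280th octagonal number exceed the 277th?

5007

280·(3·280 − 2) = 234640 and 277·(3·277 − 2) = 229633.
Difference: 234640 − 229633 = 5007.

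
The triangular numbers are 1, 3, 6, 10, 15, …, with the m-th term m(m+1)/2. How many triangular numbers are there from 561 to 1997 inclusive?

The n-th triangular number is n(n+1)/2.
Smallest index with value ≥ 561: n = 33 (giving 561).
Largest index with value ≤ 1997: n = 62 (giving 1953).
Indices 33 through 62: 30 terms.

30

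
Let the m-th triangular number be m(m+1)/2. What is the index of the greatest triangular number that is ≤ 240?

21

Solve n(n+1)/2 ≤ 240 for integer n.
n = 21 gives 231 ≤ 240, while n = 22 gives 253 > 240; so the answer is index 21.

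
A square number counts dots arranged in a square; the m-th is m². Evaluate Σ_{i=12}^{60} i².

Σ_{i=12}^{60} i² = 73810 − 506 = 73304.

73304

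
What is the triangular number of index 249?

249·250/2 = 62250/2 = 31125.

31125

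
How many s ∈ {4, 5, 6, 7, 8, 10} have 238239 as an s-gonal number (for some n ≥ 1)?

s = 4: P(4, 488) = 238144 and P(4, 489) = 239121; 238239 is not s-gonal.
s = 5: P(5, 398) = 237407 and P(5, 399) = 238602; 238239 is not s-gonal.
s = 6: P(6, 345) = 237705 and P(6, 346) = 239086; 238239 is not s-gonal.
s = 7: P(7, 309) = 238239. ✓
s = 8: P(8, 282) = 238008 and P(8, 283) = 239701; 238239 is not s-gonal.
s = 10: P(10, 244) = 237412 and P(10, 245) = 239365; 238239 is not s-gonal.
Hits: s ∈ {7} → 1.

1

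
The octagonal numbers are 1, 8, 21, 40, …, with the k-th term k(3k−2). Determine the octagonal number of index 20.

The 20th octagonal number is n(3n−2) with n = 20.
20·(3·20 − 2) = 20·58 = 1160.

1160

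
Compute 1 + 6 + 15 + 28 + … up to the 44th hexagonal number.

57750

Σ i(2i−1) = 2Σi² − Σi over i = 1..44.
Σi = 990 and Σi² = 29370.
2·29370 − 1·990 = 57750.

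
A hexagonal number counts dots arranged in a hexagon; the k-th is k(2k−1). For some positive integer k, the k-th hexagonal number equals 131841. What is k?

Set n(2n−1) = 131841, giving 2n² − n − 131841 = 0.
The discriminant is 1 + 8·131841 = 1054729, and √1054729 = 1027.
So n = (1 + 1027) / 4 = 1028/4 = 257.
Check: 257·(2·257 − 1) = 131841. ✓

257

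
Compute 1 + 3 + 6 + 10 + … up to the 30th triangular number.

4960

Σ i(i+1)/2 = (Σi² + Σi) / 2 over i = 1..30.
Σi = 465 and Σi² = 9455.
(1·9455 + 1·465) / 2 = 9920/2 = 4960.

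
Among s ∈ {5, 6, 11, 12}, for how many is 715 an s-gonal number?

s = 5: P(5, 22) = 715. ✓
s = 6: P(6, 19) = 703 and P(6, 20) = 780; 715 is not s-gonal.
s = 11: P(11, 13) = 715. ✓
s = 12: P(12, 12) = 672 and P(12, 13) = 793; 715 is not s-gonal.
Hits: s ∈ {5, 11} → 2.

2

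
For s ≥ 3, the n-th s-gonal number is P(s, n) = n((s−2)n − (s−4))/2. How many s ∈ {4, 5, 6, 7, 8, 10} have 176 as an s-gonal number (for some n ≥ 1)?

2

s = 4: P(4, 13) = 169 and P(4, 14) = 196; 176 is not s-gonal.
s = 5: P(5, 11) = 176. ✓
s = 6: P(6, 9) = 153 and P(6, 10) = 190; 176 is not s-gonal.
s = 7: P(7, 8) = 148 and P(7, 9) = 189; 176 is not s-gonal.
s = 8: P(8, 8) = 176. ✓
s = 10: P(10, 7) = 175 and P(10, 8) = 232; 176 is not s-gonal.
Hits: s ∈ {5, 8} → 2.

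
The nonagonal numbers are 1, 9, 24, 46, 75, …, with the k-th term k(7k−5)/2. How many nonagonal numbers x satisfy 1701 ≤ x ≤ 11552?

The n-th nonagonal number is n(7n−5)/2.
Smallest index with value ≥ 1701: n = 23 (giving 1794).
Largest index with value ≤ 11552: n = 57 (giving 11229).
Indices 23 through 57: 35 terms.

35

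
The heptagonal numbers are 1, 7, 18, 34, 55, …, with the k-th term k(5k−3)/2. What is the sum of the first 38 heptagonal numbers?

Σ i(5i−3)/2 = (5Σi² − 3Σi) / 2 over i = 1..38.
Σi = 741 and Σi² = 19019.
(5·19019 − 3·741) / 2 = 92872/2 = 46436.

46436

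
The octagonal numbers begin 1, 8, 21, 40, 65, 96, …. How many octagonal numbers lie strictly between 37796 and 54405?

22

The n-th octagonal number is n(3n−2).
Smallest index with value > 37796: n = 113 (giving 38081).
Largest index with value < 54405: n = 134 (giving 53600).
Indices 113 through 134: 22 terms.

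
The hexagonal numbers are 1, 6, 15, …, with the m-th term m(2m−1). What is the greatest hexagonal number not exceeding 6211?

Solve n(2n−1) ≤ 6211 for integer n.
n = 55 gives 5995 ≤ 6211, while n = 56 gives 6216 > 6211; so the answer is 5995.

5995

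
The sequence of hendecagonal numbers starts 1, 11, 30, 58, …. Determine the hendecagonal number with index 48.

48·(9·48 − 7)/2 = 48·425/2 = 10200.

10200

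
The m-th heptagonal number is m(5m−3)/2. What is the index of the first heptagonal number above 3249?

Solve n(5n−3)/2 > 3249 for integer n.
The largest n with value ≤ 3249 is 36 (since 3186 ≤ 3249 < 3367), so the first above is n = 37, value 3367.

37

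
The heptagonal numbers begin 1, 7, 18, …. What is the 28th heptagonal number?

28·(5·28 − 3)/2 = 28·137/2 = 1918.

1918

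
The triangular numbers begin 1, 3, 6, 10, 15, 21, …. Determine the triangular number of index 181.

16471

The 181st triangular number is n(n+1)/2 with n = 181.
181·182/2 = 32942/2 = 16471.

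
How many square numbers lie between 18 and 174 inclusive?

The n-th square number is n².
Smallest index with value ≥ 18: n = 5 (giving 25).
Largest index with value ≤ 174: n = 13 (giving 169).
Indices 5 through 13: 9 terms.

9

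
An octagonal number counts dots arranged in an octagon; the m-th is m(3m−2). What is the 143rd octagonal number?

61061

143·(3·143 − 2) = 143·427 = 61061.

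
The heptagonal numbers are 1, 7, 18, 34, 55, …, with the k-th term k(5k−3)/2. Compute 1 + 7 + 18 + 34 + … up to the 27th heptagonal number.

16758

Σ i(5i−3)/2 = (5Σi² − 3Σi) / 2 over i = 1..27.
Σi = 378 and Σi² = 6930.
(5·6930 − 3·378) / 2 = 33516/2 = 16758.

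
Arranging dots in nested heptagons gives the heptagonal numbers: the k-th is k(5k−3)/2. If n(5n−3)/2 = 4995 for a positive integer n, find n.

Set n(5n−3)/2 = 4995, giving 5n² − 3n − 9990 = 0.
The discriminant is 9 + 40·4995 = 199809, and √199809 = 447.
So n = (3 + 447) / 10 = 450/10 = 45.
Check: 45·(5·45 − 3)/2 = 4995. ✓

45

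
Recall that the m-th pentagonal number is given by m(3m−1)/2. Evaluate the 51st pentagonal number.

3876

51·(3·51 − 1)/2 = 51·152/2 = 51·76 = 3876.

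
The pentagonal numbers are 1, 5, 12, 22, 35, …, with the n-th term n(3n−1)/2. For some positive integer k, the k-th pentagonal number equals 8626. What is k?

Set n(3n−1)/2 = 8626, giving 3n² − n − 17252 = 0.
The discriminant is 1 + 24·8626 = 207025, and √207025 = 455.
So n = (1 + 455) / 6 = 456/6 = 76.

76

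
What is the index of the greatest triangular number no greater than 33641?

Solve n(n+1)/2 ≤ 33641 for integer n.
n = 258 gives 33411 ≤ 33641, while n = 259 gives 33670 > 33641; so the answer is index 258.

258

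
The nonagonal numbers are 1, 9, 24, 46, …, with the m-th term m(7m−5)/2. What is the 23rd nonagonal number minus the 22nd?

Consecutive nonagonal numbers differ by 7n − 6: here 7·23 − 6 = 155.

155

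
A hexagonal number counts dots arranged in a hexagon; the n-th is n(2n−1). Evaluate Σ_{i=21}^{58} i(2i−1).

126217

Σ i(2i−1) = 2Σi² − Σi over i = 21..58.
Σi = 1711 − 210 = 1501 and Σi² = 66729 − 2870 = 63859.
2·63859 − 1·1501 = 126217.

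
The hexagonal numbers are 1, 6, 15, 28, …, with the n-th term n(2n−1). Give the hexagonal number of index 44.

The 44th hexagonal number is n(2n−1) with n = 44.
44·(2·44 − 1) = 44·87 = 3828.

3828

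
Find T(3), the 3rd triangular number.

The 3rd triangular number is n(n+1)/2 with n = 3.
3·4/2 = 12/2 = 6.

6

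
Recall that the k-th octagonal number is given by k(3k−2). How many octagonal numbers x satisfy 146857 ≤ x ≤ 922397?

333

The n-th octagonal number is n(3n−2).
Smallest index with value ≥ 146857: n = 222 (giving 147408).
Largest index with value ≤ 922397: n = 554 (giving 919640).
Indices 222 through 554: 333 terms.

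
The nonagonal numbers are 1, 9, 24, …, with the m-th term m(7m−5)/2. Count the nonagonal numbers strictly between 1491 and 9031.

The n-th nonagonal number is n(7n−5)/2.
Smallest index with value > 1491: n = 22 (giving 1639).
Largest index with value < 9031: n = 51 (giving 8976).
Indices 22 through 51: 30 terms.

30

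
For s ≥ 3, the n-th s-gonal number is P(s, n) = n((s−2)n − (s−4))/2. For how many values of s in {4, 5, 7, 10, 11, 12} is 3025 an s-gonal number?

s = 4: P(4, 55) = 3025. ✓
s = 5: P(5, 45) = 3015 and P(5, 46) = 3151; 3025 is not s-gonal.
s = 7: P(7, 35) = 3010 and P(7, 36) = 3186; 3025 is not s-gonal.
s = 10: P(10, 27) = 2835 and P(10, 28) = 3052; 3025 is not s-gonal.
s = 11: P(11, 26) = 2951 and P(11, 27) = 3186; 3025 is not s-gonal.
s = 12: P(12, 25) = 3025. ✓
Hits: s ∈ {4, 12} → 2.

2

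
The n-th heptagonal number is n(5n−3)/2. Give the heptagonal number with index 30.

30·(5·30 − 3)/2 = 30·147/2 = 2205.

2205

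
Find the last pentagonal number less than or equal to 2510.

Solve n(3n−1)/2 ≤ 2510 for integer n.
n = 41 gives 2501 ≤ 2510, while n = 42 gives 2625 > 2510; so the answer is 2501.

2501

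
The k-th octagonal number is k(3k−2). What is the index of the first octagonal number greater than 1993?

27

Solve n(3n−2) > 1993 for integer n.
The largest n with value ≤ 1993 is 26 (since 1976 ≤ 1993 < 2133), so the first above is n = 27, value 2133.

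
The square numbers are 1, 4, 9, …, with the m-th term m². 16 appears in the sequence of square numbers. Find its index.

We need n² = 16, so n = √16 = 4.
Check: 4² = 16. ✓

4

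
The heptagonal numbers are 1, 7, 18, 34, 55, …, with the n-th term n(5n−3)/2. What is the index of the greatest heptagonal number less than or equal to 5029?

Solve n(5n−3)/2 ≤ 5029 for integer n.
n = 45 gives 4995 ≤ 5029, while n = 46 gives 5221 > 5029; so the answer is index 45.

45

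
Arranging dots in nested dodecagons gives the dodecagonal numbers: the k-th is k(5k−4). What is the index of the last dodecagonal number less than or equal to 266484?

Solve n(5n−4) ≤ 266484 for integer n.
n = 231 gives 265881 ≤ 266484, while n = 232 gives 268192 > 266484; so the answer is index 231.

231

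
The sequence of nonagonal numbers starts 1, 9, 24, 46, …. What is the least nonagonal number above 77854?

Solve n(7n−5)/2 > 77854 for integer n.
The largest n with value ≤ 77854 is 149 (since 77331 ≤ 77854 < 78375), so the first above is n = 150, value 78375.

78375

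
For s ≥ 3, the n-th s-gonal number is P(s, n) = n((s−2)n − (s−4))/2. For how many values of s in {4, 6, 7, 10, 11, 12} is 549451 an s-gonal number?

1

s = 4: P(4, 741) = 549081 and P(4, 742) = 550564; 549451 is not s-gonal.
s = 6: P(6, 524) = 548628 and P(6, 525) = 550725; 549451 is not s-gonal.
s = 7: P(7, 469) = 549199 and P(7, 470) = 551545; 549451 is not s-gonal.
s = 10: P(10, 371) = 549451. ✓
s = 11: P(11, 349) = 546883 and P(11, 350) = 550025; 549451 is not s-gonal.
s = 12: P(12, 331) = 546481 and P(12, 332) = 549792; 549451 is not s-gonal.
Hits: s ∈ {10} → 1.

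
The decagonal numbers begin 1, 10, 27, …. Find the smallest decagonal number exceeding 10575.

10660

Solve n(4n−3) > 10575 for integer n.
The largest n with value ≤ 10575 is 51 (since 10251 ≤ 10575 < 10660), so the first above is n = 52, value 10660.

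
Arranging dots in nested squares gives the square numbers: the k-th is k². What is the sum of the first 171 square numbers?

1681386

Σ_{i=1}^{171} i² = 171·172·343/6 = 1681386.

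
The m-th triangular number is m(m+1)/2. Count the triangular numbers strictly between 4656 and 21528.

The n-th triangular number is n(n+1)/2.
Smallest index with value > 4656: n = 97 (giving 4753).
Largest index with value < 21528: n = 206 (giving 21321).
Indices 97 through 206: 110 terms.

110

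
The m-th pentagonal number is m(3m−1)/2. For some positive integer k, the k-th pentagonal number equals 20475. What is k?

117

Set n(3n−1)/2 = 20475, giving 3n² − n − 40950 = 0.
So n = (1 + 701) / 6 = 702/6 = 117.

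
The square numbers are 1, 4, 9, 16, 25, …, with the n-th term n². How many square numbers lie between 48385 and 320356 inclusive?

347

The n-th square number is n².
Smallest index with value ≥ 48385: n = 220 (giving 48400).
Largest index with value ≤ 320356: n = 566 (giving 320356).
Indices 220 through 566: 347 terms.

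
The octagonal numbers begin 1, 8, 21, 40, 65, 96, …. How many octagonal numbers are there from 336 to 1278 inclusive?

10

The n-th octagonal number is n(3n−2).
Smallest index with value ≥ 336: n = 11 (giving 341).
Largest index with value ≤ 1278: n = 20 (giving 1160).
Indices 11 through 20: 10 terms.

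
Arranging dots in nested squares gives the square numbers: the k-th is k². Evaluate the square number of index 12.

The 12th square number is n² with n = 12.
12² = 144.

144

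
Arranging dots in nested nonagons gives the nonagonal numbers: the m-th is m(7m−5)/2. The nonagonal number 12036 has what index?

Set n(7n−5)/2 = 12036, giving 7n² − 5n − 24072 = 0.
So n = (5 + 821) / 14 = 826/14 = 59.

59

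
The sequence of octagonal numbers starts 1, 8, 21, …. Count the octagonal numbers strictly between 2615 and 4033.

The n-th octagonal number is n(3n−2).
Smallest index with value > 2615: n = 30 (giving 2640).
Largest index with value < 4033: n = 36 (giving 3816).
Indices 30 through 36: 7 terms.

7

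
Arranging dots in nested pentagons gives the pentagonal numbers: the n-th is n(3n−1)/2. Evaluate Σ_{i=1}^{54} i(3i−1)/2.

80190

Σ i(3i−1)/2 = (3Σi² − Σi) / 2 over i = 1..54.
Σi = 1485 and Σi² = 53955.
(3·53955 − 1·1485) / 2 = 160380/2 = 80190.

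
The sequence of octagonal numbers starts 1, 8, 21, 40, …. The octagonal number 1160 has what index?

Set n(3n−2) = 1160, giving 3n² − 2n − 1160 = 0.
The discriminant is 4 + 12·1160 = 13924, and √13924 = 118.
So n = (2 + 118) / 6 = 120/6 = 20.

20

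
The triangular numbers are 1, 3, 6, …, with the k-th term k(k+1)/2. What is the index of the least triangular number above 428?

Solve n(n+1)/2 > 428 for integer n.
The largest n with value ≤ 428 is 28 (since 406 ≤ 428 < 435), so the first above is n = 29, value 435.

29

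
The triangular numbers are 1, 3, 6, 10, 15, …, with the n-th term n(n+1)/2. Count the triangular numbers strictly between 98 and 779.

The n-th triangular number is n(n+1)/2.
Smallest index with value > 98: n = 14 (giving 105).
Largest index with value < 779: n = 38 (giving 741).
Indices 14 through 38: 25 terms.

25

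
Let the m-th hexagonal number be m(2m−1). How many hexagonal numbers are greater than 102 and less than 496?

The n-th hexagonal number is n(2n−1).
Smallest index with value > 102: n = 8 (giving 120).
Largest index with value < 496: n = 15 (giving 435).
Indices 8 through 15: 8 terms.

8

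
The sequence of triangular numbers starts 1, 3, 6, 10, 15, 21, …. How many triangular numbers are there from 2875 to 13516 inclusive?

88

The n-th triangular number is n(n+1)/2.
Smallest index with value ≥ 2875: n = 76 (giving 2926).
Largest index with value ≤ 13516: n = 163 (giving 13366).
Indices 76 through 163: 88 terms.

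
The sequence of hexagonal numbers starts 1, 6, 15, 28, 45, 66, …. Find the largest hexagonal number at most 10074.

10011

Solve n(2n−1) ≤ 10074 for integer n.
n = 71 gives 10011 ≤ 10074, while n = 72 gives 10296 > 10074; so the answer is 10011.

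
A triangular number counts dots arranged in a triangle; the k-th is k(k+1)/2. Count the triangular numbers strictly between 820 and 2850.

34

The n-th triangular number is n(n+1)/2.
Smallest index with value > 820: n = 41 (giving 861).
Largest index with value < 2850: n = 74 (giving 2775).
Indices 41 through 74: 34 terms.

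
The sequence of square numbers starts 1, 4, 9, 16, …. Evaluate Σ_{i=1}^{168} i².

Σ_{i=1}^{168} i² = 168·169·337/6 = 1594684.

1594684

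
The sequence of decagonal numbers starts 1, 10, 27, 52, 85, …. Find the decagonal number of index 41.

41·(4·41 − 3) = 41·161 = 6601.

6601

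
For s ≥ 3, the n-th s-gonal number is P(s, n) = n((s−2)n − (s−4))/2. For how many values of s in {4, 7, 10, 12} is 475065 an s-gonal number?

s = 4: P(4, 689) = 474721 and P(4, 690) = 476100; 475065 is not s-gonal.
s = 7: P(7, 436) = 474586 and P(7, 437) = 476767; 475065 is not s-gonal.
s = 10: P(10, 345) = 475065. ✓
s = 12: P(12, 308) = 473088 and P(12, 309) = 476169; 475065 is not s-gonal.
Hits: s ∈ {10} → 1.

1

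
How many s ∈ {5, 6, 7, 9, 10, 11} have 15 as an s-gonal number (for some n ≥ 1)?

1

s = 5: P(5, 3) = 12 and P(5, 4) = 22; 15 is not s-gonal.
s = 6: P(6, 3) = 15. ✓
s = 7: P(7, 2) = 7 and P(7, 3) = 18; 15 is not s-gonal.
s = 9: P(9, 2) = 9 and P(9, 3) = 24; 15 is not s-gonal.
s = 10: P(10, 2) = 10 and P(10, 3) = 27; 15 is not s-gonal.
s = 11: P(11, 2) = 11 and P(11, 3) = 30; 15 is not s-gonal.
Hits: s ∈ {6} → 1.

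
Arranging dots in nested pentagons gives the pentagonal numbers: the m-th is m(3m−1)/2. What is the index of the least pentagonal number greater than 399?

17

Solve n(3n−1)/2 > 399 for integer n.
The largest n with value ≤ 399 is 16 (since 376 ≤ 399 < 425), so the first above is n = 17, value 425.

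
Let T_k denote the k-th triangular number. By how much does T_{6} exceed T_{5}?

Consecutive triangular numbers differ by n: T_{6} − T_{5} = 6.

6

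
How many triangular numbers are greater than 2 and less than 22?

The n-th triangular number is n(n+1)/2.
Smallest index with value > 2: n = 2 (giving 3).
Largest index with value < 22: n = 6 (giving 21).
Indices 2 through 6: 5 terms.

5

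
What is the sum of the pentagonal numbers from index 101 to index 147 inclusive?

Σ i(3i−1)/2 = (3Σi² − Σi) / 2 over i = 101..147.
Σi = 10878 − 5050 = 5828 and Σi² = 1069670 − 338350 = 731320.
(3·731320 − 1·5828) / 2 = 2188132/2 = 1094066.

1094066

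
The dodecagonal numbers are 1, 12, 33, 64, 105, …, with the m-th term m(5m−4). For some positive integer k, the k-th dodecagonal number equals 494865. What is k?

Set n(5n−4) = 494865, giving 5n² − 4n − 494865 = 0.
The discriminant is 16 + 20·494865 = 9897316, and √9897316 = 3146.
So n = (4 + 3146) / 10 = 3150/10 = 315.

315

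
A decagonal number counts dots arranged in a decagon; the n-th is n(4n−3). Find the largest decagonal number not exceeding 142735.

142317

Solve n(4n−3) ≤ 142735 for integer n.
n = 189 gives 142317 ≤ 142735, while n = 190 gives 143830 > 142735; so the answer is 142317.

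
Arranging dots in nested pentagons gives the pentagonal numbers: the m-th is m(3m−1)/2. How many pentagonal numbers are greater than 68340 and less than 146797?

The n-th pentagonal number is n(3n−1)/2.
Smallest index with value > 68340: n = 214 (giving 68587).
Largest index with value < 146797: n = 312 (giving 145860).
Indices 214 through 312: 99 terms.

99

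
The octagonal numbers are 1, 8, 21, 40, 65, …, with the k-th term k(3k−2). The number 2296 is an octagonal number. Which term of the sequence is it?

Set n(3n−2) = 2296, giving 3n² − 2n − 2296 = 0.
So n = (2 + 166) / 6 = 168/6 = 28.

28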